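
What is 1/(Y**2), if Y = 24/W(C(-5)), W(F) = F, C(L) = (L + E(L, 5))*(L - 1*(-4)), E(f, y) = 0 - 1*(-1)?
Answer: 1/36 ≈ 0.027778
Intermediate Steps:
E(f, y) = 1 (E(f, y) = 0 + 1 = 1)
C(L) = (1 + L)*(4 + L) (C(L) = (L + 1)*(L - 1*(-4)) = (1 + L)*(L + 4) = (1 + L)*(4 + L))
Y = 6 (Y = 24/(4 + (-5)**2 + 5*(-5)) = 24/(4 + 25 - 25) = 24/4 = 24*(1/4) = 6)
1/(Y**2) = 1/(6**2) = 1/36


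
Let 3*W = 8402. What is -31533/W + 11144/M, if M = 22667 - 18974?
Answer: -255722219/31028586 ≈ -8.2415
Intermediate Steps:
W = 8402/3 (W = (⅓)*8402 = 8402/3 ≈ 2800.7)
M = 3693
-31533/W + 11144/M = -31533/8402/3 + 11144/3693 = -31533*3/8402 + 11144*(1/3693) = -94599/8402 + 11144/3693 = -255722219/31028586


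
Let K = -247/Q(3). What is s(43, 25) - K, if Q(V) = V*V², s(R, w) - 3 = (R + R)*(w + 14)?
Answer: 90886/27 ≈ 3366.1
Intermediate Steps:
s(R, w) = 3 + 2*R*(14 + w) (s(R, w) = 3 + (R + R)*(w + 14) = 3 + (2*R)*(14 + w) = 3 + 2*R*(14 + w))
Q(V) = V³
K = -247/27 (K = -247/(3³) = -247/27 ≈ -9.1481)
s(43, 25) - K = (3 + 28*43 + 2*43*25) - 1*(-247/27) = (3 + 1204 + 2150) + 247/27 = 3357 + 247/27 = 90886/27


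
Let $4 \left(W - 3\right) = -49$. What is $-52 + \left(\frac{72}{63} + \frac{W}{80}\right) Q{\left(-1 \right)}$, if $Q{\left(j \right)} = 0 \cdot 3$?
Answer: $-52$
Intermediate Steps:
$W = - \frac{37}{4}$ ($W = 3 + \frac{1}{4} \left(-49\right) = 3 - \frac{49}{4} = - \frac{37}{4} \approx -9.25$)
$Q{\left(j \right)} = 0$
$-52 + \left(\frac{72}{63} + \frac{W}{80}\right) Q{\left(-1 \right)} = -52 + \left(\frac{72}{63} - \frac{37}{4 \cdot 80}\right) 0 = -52 + \left(72 \cdot \frac{1}{63} - \frac{37}{320}\right) 0 = -52 + \left(\frac{8}{7} - \frac{37}{320}\right) 0 = -52 + \frac{2301}{2240} \cdot 0 = -52 + 0 = -52$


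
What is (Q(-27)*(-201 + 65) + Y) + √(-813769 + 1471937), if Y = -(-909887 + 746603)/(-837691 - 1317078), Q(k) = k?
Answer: 7912148484/2154769 + 14*√3358 ≈ 4483.2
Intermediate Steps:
Y = -163284/2154769 (Y = -(-163284)/(-2154769) = -(-163284)*(-1)/2154769 = -1*163284/2154769 = -163284/2154769 ≈ -0.075778)
(Q(-27)*(-201 + 65) + Y) + √(-813769 + 1471937) = (-27*(-201 + 65) - 163284/2154769) + √(-813769 + 1471937) = (-27*(-136) - 163284/2154769) + √658168 = (3672 - 163284/2154769) + 14*√3358 = 7912148484/2154769 + 14*√3358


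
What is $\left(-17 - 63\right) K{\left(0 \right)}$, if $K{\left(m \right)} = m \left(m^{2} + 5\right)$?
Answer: $0$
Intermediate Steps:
$K{\left(m \right)} = m \left(5 + m^{2}\right)$
$\left(-17 - 63\right) K{\left(0 \right)} = \left(-17 - 63\right) 0 \left(5 + 0^{2}\right) = - 80 \cdot 0 \left(5 + 0\right) = - 80 \cdot 0 \cdot 5 = \left(-80\right) 0 = 0$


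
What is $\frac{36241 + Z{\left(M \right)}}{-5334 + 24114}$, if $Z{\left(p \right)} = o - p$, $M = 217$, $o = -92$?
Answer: $\frac{8983}{4695} \approx 1.9133$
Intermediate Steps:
$Z{\left(p \right)} = -92 - p$
$\frac{36241 + Z{\left(M \right)}}{-5334 + 24114} = \frac{36241 - 309}{-5334 + 24114} = \frac{36241 - 309}{18780} = \left(36241 - 309\right) \frac{1}{18780} = 35932 \cdot \frac{1}{18780} = \frac{8983}{4695}$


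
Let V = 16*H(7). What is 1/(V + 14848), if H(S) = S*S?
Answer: 1/15632 ≈ 6.3971e-5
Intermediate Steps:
H(S) = S**2
V = 784 (V = 16*7**2 = 16*49 = 784)
1/(V + 14848) = 1/(784 + 14848) = 1/15632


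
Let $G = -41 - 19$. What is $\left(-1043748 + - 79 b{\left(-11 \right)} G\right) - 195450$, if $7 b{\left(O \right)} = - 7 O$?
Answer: $-1187058$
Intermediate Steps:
$b{\left(O \right)} = - O$ ($b{\left(O \right)} = \frac{\left(-7\right) O}{7} = - O$)
$G = -60$ ($G = -41 - 19 = -60$)
$\left(-1043748 + - 79 b{\left(-11 \right)} G\right) - 195450 = \left(-1043748 + - 79 \left(\left(-1\right) \left(-11\right)\right) \left(-60\right)\right) - 195450 = \left(-1043748 + \left(-79\right) 11 \left(-60\right)\right) - 195450 = \left(-1043748 - -52140\right) - 195450 = \left(-1043748 + 52140\right) - 195450 = -991608 - 195450 = -1187058$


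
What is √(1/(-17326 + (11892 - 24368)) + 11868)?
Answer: √10540673403270/29802 ≈ 108.94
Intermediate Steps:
√(1/(-17326 + (11892 - 24368)) + 11868) = √(1/(-17326 - 12476) + 11868) = √(1/(-29802) + 11868) = √(-1/29802 + 11868) = √(353690135/29802) = √10540673403270/29802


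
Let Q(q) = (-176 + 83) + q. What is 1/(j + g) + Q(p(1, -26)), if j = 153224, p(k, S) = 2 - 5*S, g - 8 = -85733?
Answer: 2632462/67499 ≈ 39.000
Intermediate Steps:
g = -85725 (g = 8 - 85733 = -85725)
Q(q) = -93 + q
1/(j + g) + Q(p(1, -26)) = 1/(153224 - 85725) + (-93 + (2 - 5*(-26))) = 1/67499 + (-93 + (2 + 130)) = 1/67499 + (-93 + 132) = 1/67499 + 39 = 2632462/67499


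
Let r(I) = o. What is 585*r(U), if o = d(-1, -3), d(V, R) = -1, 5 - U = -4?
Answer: -585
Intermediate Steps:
U = 9 (U = 5 - 1*(-4) = 5 + 4 = 9)
o = -1
r(I) = -1
585*r(U) = 585*(-1) = -585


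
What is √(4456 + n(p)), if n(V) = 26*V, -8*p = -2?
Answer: 5*√714/2 ≈ 66.802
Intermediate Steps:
p = ¼ (p = -⅛*(-2) = ¼ ≈ 0.25000)
√(4456 + n(p)) = √(4456 + 26*(¼)) = √(4456 + 13/2) = √(8925/2) = 5*√714/2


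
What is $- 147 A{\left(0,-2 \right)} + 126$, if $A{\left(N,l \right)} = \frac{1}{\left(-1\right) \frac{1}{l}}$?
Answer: $-168$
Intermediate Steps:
$A{\left(N,l \right)} = - l$
$- 147 A{\left(0,-2 \right)} + 126 = - 147 \left(\left(-1\right) \left(-2\right)\right) + 126 = \left(-147\right) 2 + 126 = -294 + 126 = -168$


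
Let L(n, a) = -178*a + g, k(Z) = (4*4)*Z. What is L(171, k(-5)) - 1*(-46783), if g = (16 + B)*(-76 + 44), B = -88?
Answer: 63327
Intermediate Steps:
g = 2304 (g = (16 - 88)*(-76 + 44) = -72*(-32) = 2304)
k(Z) = 16*Z
L(n, a) = 2304 - 178*a (L(n, a) = -178*a + 2304 = 2304 - 178*a)
L(171, k(-5)) - 1*(-46783) = (2304 - 2848*(-5)) - 1*(-46783) = (2304 - 178*(-80)) + 46783 = (2304 + 14240) + 46783 = 16544 + 46783 = 63327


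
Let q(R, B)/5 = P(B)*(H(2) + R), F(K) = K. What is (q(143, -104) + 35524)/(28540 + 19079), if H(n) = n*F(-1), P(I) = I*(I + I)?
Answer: 1389644/4329 ≈ 321.01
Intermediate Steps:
P(I) = 2*I² (P(I) = I*(2*I) = 2*I²)
H(n) = -n (H(n) = n*(-1) = -n)
q(R, B) = 10*B²*(-2 + R) (q(R, B) = 5*((2*B²)*(-1*2 + R)) = 5*((2*B²)*(-2 + R)) = 5*(2*B²*(-2 + R)) = 10*B²*(-2 + R))
(q(143, -104) + 35524)/(28540 + 19079) = (10*(-104)²*(-2 + 143) + 35524)/(28540 + 19079) = (10*10816*141 + 35524)/47619 = (15250560 + 35524)*(1/47619) = 15286084*(1/47619) = 1389644/4329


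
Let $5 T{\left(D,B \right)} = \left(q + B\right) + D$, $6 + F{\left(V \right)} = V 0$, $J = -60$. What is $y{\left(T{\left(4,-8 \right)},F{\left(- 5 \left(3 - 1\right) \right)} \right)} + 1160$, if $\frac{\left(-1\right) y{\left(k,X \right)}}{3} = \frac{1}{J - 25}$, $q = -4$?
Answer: $\frac{98603}{85} \approx 1160.0$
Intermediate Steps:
$F{\left(V \right)} = -6$ ($F{\left(V \right)} = -6 + V 0 = -6 + 0 = -6$)
$T{\left(D,B \right)} = - \frac{4}{5} + \frac{B}{5} + \frac{D}{5}$ ($T{\left(D,B \right)} = \frac{\left(-4 + B\right) + D}{5} = \frac{-4 + B + D}{5} = - \frac{4}{5} + \frac{B}{5} + \frac{D}{5}$)
$y{\left(k,X \right)} = \frac{3}{85}$ ($y{\left(k,X \right)} = - \frac{3}{-60 - 25} = - \frac{3}{-85} = \left(-3\right) \left(- \frac{1}{85}\right) = \frac{3}{85}$)
$y{\left(T{\left(4,-8 \right)},F{\left(- 5 \left(3 - 1\right) \right)} \right)} + 1160 = \frac{3}{85} + 1160 = \frac{98603}{85}$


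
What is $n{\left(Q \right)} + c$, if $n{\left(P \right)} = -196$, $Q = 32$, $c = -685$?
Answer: $-881$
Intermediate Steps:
$n{\left(Q \right)} + c = -196 - 685 = -881$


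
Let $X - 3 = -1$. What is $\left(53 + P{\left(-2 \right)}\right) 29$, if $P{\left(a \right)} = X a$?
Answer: $1421$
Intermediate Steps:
$X = 2$ ($X = 3 - 1 = 2$)
$P{\left(a \right)} = 2 a$
$\left(53 + P{\left(-2 \right)}\right) 29 = \left(53 + 2 \left(-2\right)\right) 29 = \left(53 - 4\right) 29 = 49 \cdot 29 = 1421$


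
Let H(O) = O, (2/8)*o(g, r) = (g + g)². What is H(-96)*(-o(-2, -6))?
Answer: 6144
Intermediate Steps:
o(g, r) = 16*g² (o(g, r) = 4*(g + g)² = 4*(2*g)² = 4*(4*g²) = 16*g²)
H(-96)*(-o(-2, -6)) = -(-96)*16*(-2)² = -(-96)*16*4 = -(-96)*64 = -96*(-64) = 6144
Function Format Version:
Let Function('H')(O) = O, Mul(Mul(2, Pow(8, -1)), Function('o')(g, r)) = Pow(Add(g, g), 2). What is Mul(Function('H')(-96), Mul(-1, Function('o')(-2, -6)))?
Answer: 6144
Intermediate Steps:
Function('o')(g, r) = Mul(16, Pow(g, 2)) (Function('o')(g, r) = Mul(4, Pow(Add(g, g), 2)) = Mul(4, Pow(Mul(2, g), 2)) = Mul(4, Mul(4, Pow(g, 2))) = Mul(16, Pow(g, 2)))
Mul(Function('H')(-96), Mul(-1, Function('o')(-2, -6))) = Mul(-96, Mul(-1, Mul(16, Pow(-2, 2)))) = Mul(-96, Mul(-1, Mul(16, 4))) = Mul(-96, Mul(-1, 64)) = Mul(-96, -64) = 6144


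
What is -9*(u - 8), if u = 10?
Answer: -18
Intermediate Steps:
-9*(u - 8) = -9*(10 - 8) = -9*2 = -18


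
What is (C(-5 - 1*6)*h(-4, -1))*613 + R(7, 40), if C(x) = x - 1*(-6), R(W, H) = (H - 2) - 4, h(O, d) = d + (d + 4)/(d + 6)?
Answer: 1260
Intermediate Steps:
h(O, d) = d + (4 + d)/(6 + d)
R(W, H) = -6 + H (R(W, H) = (-2 + H) - 4 = -6 + H)
C(x) = 6 + x (C(x) = x + 6 = 6 + x)
(C(-5 - 1*6)*h(-4, -1))*613 + R(7, 40) = ((6 + (-5 - 1*6))*((4 + (-1)² + 7*(-1))/(6 - 1)))*613 + (-6 + 40) = ((6 + (-5 - 6))*((4 + 1 - 7)/5))*613 + 34 = ((6 - 11)*((⅕)*(-2)))*613 + 34 = -5*(-⅖)*613 + 34 = 2*613 + 34 = 1226 + 34 = 1260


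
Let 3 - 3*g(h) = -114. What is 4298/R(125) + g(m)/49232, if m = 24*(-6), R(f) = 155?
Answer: 211605181/7630960 ≈ 27.730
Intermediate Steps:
m = -144
g(h) = 39 (g(h) = 1 - 1/3*(-114) = 1 + 38 = 39)
4298/R(125) + g(m)/49232 = 4298/155 + 39/49232 = 211605181/7630960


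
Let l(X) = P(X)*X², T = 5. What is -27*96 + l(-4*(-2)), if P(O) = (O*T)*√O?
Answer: -2592 + 5120*√2 ≈ 4648.8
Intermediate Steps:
P(O) = 5*O^(3/2) (P(O) = (O*5)*√O = (5*O)*√O = 5*O^(3/2))
l(X) = 5*X^(7/2) (l(X) = (5*X^(3/2))*X² = 5*X^(7/2))
-27*96 + l(-4*(-2)) = -27*96 + 5*(-4*(-2))^(7/2) = -2592 + 5*8^(7/2) = -2592 + 5*(1024*√2) = -2592 + 5120*√2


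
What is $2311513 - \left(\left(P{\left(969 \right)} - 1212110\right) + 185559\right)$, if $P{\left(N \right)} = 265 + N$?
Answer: $3336830$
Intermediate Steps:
$2311513 - \left(\left(P{\left(969 \right)} - 1212110\right) + 185559\right) = 2311513 - \left(\left(\left(265 + 969\right) - 1212110\right) + 185559\right) = 2311513 - \left(\left(1234 - 1212110\right) + 185559\right) = 2311513 - \left(-1210876 + 185559\right) = 2311513 - -1025317 = 2311513 + 1025317 = 3336830$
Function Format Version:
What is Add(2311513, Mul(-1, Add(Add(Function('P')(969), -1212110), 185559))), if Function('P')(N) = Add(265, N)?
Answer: 3336830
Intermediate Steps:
Add(2311513, Mul(-1, Add(Add(Function('P')(969), -1212110), 185559))) = Add(2311513, Mul(-1, Add(Add(Add(265, 969), -1212110), 185559))) = Add(2311513, Mul(-1, Add(Add(1234, -1212110), 185559))) = Add(2311513, Mul(-1, Add(-1210876, 185559))) = Add(2311513, Mul(-1, -1025317)) = Add(2311513, 1025317) = 3336830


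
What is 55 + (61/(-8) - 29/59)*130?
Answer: -236035/236 ≈ -1000.1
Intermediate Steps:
55 + (61/(-8) - 29/59)*130 = 55 + (61*(-⅛) - 29*1/59)*130 = 55 + (-61/8 - 29/59)*130 = 55 - 3831/472*130 = 55 - 249015/236 = -236035/236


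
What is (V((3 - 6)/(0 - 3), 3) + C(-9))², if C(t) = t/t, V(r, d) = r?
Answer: 4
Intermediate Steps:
C(t) = 1
(V((3 - 6)/(0 - 3), 3) + C(-9))² = ((3 - 6)/(0 - 3) + 1)² = (-3/(-3) + 1)² = (-3*(-⅓) + 1)² = (1 + 1)² = 2² = 4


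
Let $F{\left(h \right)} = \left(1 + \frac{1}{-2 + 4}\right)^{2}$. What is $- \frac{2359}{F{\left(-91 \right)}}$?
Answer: $- \frac{9436}{9} \approx -1048.4$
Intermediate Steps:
$F{\left(h \right)} = \frac{9}{4}$ ($F{\left(h \right)} = \left(1 + \frac{1}{2}\right)^{2} = \left(\frac{3}{2}\right)^{2} = \frac{9}{4}$)
$- \frac{2359}{F{\left(-91 \right)}} = - \frac{2359}{\frac{9}{4}} = \left(-2359\right) \frac{4}{9} = - \frac{9436}{9}$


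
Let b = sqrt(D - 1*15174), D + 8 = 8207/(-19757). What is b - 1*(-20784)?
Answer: 20784 + I*sqrt(5926289587617)/19757 ≈ 20784.0 + 123.22*I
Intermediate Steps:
D = -166263/19757 (D = -8 + 8207/(-19757) = -8 + 8207*(-1/19757) = -8 - 8207/19757 = -166263/19757 ≈ -8.4154)
b = I*sqrt(5926289587617)/19757 (b = sqrt(-166263/19757 - 1*15174) = sqrt(-166263/19757 - 15174) = sqrt(-299958981/19757) = I*sqrt(5926289587617)/19757 ≈ 123.22*I)
b - 1*(-20784) = I*sqrt(5926289587617)/19757 - 1*(-20784) = I*sqrt(5926289587617)/19757 + 20784 = 20784 + I*sqrt(5926289587617)/19757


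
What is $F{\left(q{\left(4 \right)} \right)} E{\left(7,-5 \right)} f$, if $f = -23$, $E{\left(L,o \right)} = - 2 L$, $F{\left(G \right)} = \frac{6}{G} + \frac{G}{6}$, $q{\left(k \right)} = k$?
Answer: $\frac{2093}{3} \approx 697.67$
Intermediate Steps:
$F{\left(G \right)} = \frac{6}{G} + \frac{G}{6}$ ($F{\left(G \right)} = \frac{6}{G} + G \frac{1}{6} = \frac{6}{G} + \frac{G}{6}$)
$F{\left(q{\left(4 \right)} \right)} E{\left(7,-5 \right)} f = \left(\frac{6}{4} + \frac{1}{6} \cdot 4\right) \left(\left(-2\right) 7\right) \left(-23\right) = \left(6 \cdot \frac{1}{4} + \frac{2}{3}\right) \left(-14\right) \left(-23\right) = \left(\frac{3}{2} + \frac{2}{3}\right) \left(-14\right) \left(-23\right) = \frac{13}{6} \left(-14\right) \left(-23\right) = \left(- \frac{91}{3}\right) \left(-23\right) = \frac{2093}{3}$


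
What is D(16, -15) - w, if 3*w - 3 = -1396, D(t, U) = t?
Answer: 1441/3 ≈ 480.33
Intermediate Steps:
w = -1393/3 (w = 1 + (1/3)*(-1396) = 1 - 1396/3 = -1393/3 ≈ -464.33)
D(16, -15) - w = 16 - 1*(-1393/3) = 16 + 1393/3 = 1441/3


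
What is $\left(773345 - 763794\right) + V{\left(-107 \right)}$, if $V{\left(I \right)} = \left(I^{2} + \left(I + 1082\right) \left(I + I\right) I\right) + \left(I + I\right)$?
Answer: $22346336$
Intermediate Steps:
$V{\left(I \right)} = I^{2} + 2 I + 2 I^{2} \left(1082 + I\right)$ ($V{\left(I \right)} = \left(I^{2} + \left(1082 + I\right) 2 I I\right) + 2 I = \left(I^{2} + 2 I \left(1082 + I\right) I\right) + 2 I = \left(I^{2} + 2 I^{2} \left(1082 + I\right)\right) + 2 I = I^{2} + 2 I + 2 I^{2} \left(1082 + I\right)$)
$\left(773345 - 763794\right) + V{\left(-107 \right)} = \left(773345 - 763794\right) - 107 \left(2 + 2 \left(-107\right)^{2} + 2165 \left(-107\right)\right) = 9551 - 107 \left(2 + 2 \cdot 11449 - 231655\right) = 9551 - 107 \left(2 + 22898 - 231655\right) = 9551 - -22336785 = 9551 + 22336785 = 22346336$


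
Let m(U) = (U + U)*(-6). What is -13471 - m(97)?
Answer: -12307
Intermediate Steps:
m(U) = -12*U (m(U) = (2*U)*(-6) = -12*U)
-13471 - m(97) = -13471 - (-12)*97 = -13471 - 1*(-1164) = -13471 + 1164 = -12307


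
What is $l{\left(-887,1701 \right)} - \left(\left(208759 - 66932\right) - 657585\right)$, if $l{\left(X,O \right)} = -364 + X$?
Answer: $514507$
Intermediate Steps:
$l{\left(-887,1701 \right)} - \left(\left(208759 - 66932\right) - 657585\right) = \left(-364 - 887\right) - \left(\left(208759 - 66932\right) - 657585\right) = -1251 - \left(141827 - 657585\right) = -1251 - -515758 = -1251 + 515758 = 514507$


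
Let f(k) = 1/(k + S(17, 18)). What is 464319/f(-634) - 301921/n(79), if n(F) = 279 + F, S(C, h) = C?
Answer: -102561868555/358 ≈ -2.8649e+8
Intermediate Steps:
f(k) = 1/(17 + k) (f(k) = 1/(k + 17) = 1/(17 + k))
464319/f(-634) - 301921/n(79) = 464319/(1/(17 - 634)) - 301921/(279 + 79) = 464319/(1/(-617)) - 301921/358 = 464319/(-1/617) - 301921*1/358 = 464319*(-617) - 301921/358 = -286484823 - 301921/358 = -102561868555/358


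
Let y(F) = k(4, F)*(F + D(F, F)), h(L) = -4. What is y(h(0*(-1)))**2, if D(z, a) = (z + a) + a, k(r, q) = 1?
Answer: 256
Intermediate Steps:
D(z, a) = z + 2*a (D(z, a) = (a + z) + a = z + 2*a)
y(F) = 4*F (y(F) = 1*(F + (F + 2*F)) = 1*(F + 3*F) = 1*(4*F) = 4*F)
y(h(0*(-1)))**2 = (4*(-4))**2 = (-16)**2 = 256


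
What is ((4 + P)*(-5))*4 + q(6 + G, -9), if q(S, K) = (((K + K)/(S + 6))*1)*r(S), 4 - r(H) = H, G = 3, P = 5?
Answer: -174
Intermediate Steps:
r(H) = 4 - H
q(S, K) = 2*K*(4 - S)/(6 + S) (q(S, K) = (((K + K)/(S + 6))*1)*(4 - S) = (((2*K)/(6 + S))*1)*(4 - S) = ((2*K/(6 + S))*1)*(4 - S) = (2*K/(6 + S))*(4 - S) = 2*K*(4 - S)/(6 + S))
((4 + P)*(-5))*4 + q(6 + G, -9) = ((4 + 5)*(-5))*4 + 2*(-9)*(4 - (6 + 3))/(6 + (6 + 3)) = (9*(-5))*4 + 2*(-9)*(4 - 1*9)/(6 + 9) = -45*4 + 2*(-9)*(4 - 9)/15 = -180 + 2*(-9)*(1/15)*(-5) = -180 + 6 = -174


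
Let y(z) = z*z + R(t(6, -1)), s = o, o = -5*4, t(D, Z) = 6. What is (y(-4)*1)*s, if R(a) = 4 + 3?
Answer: -460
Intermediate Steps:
o = -20
R(a) = 7
s = -20
y(z) = 7 + z**2 (y(z) = z*z + 7 = z**2 + 7 = 7 + z**2)
(y(-4)*1)*s = ((7 + (-4)**2)*1)*(-20) = ((7 + 16)*1)*(-20) = (23*1)*(-20) = 23*(-20) = -460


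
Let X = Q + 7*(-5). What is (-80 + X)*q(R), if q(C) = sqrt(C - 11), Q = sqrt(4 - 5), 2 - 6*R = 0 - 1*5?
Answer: I*sqrt(354)*(-115 + I)/6 ≈ -3.1358 - 360.62*I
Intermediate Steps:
R = 7/6 (R = 1/3 - (0 - 1*5)/6 = 1/3 - (0 - 5)/6 = 1/3 - 1/6*(-5) = 1/3 + 5/6 = 7/6 ≈ 1.1667)
Q = I (Q = sqrt(-1) = I ≈ 1.0*I)
X = -35 + I (X = I + 7*(-5) = I - 35 = -35 + I ≈ -35.0 + 1.0*I)
q(C) = sqrt(-11 + C)
(-80 + X)*q(R) = (-80 + (-35 + I))*sqrt(-11 + 7/6) = (-115 + I)*sqrt(-59/6) = (-115 + I)*(I*sqrt(354)/6) = I*sqrt(354)*(-115 + I)/6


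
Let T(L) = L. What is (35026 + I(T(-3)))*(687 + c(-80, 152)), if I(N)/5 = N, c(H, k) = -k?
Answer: 18730885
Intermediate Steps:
I(N) = 5*N
(35026 + I(T(-3)))*(687 + c(-80, 152)) = (35026 + 5*(-3))*(687 - 1*152) = (35026 - 15)*(687 - 152) = 35011*535 = 18730885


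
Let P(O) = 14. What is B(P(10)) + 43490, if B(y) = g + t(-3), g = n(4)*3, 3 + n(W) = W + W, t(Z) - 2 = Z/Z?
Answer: 43508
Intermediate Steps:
t(Z) = 3 (t(Z) = 2 + Z/Z = 2 + 1 = 3)
n(W) = -3 + 2*W (n(W) = -3 + (W + W) = -3 + 2*W)
g = 15 (g = (-3 + 2*4)*3 = (-3 + 8)*3 = 5*3 = 15)
B(y) = 18 (B(y) = 15 + 3 = 18)
B(P(10)) + 43490 = 18 + 43490 = 43508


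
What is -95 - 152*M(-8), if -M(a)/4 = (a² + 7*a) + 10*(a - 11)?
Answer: -110751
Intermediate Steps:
M(a) = 440 - 68*a - 4*a² (M(a) = -4*((a² + 7*a) + 10*(a - 11)) = -4*((a² + 7*a) + 10*(-11 + a)) = -4*((a² + 7*a) + (-110 + 10*a)) = -4*(-110 + a² + 17*a) = 440 - 68*a - 4*a²)
-95 - 152*M(-8) = -95 - 152*(440 - 68*(-8) - 4*(-8)²) = -95 - 152*(440 + 544 - 4*64) = -95 - 152*(440 + 544 - 256) = -95 - 152*728 = -95 - 110656 = -110751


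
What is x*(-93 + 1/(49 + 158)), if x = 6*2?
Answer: -77000/69 ≈ -1115.9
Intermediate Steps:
x = 12
x*(-93 + 1/(49 + 158)) = 12*(-93 + 1/(49 + 158)) = 12*(-93 + 1/207) = 12*(-19250/207) = -77000/69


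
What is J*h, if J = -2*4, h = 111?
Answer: -888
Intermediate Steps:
J = -8
J*h = -8*111 = -888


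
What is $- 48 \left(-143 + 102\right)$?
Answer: $1968$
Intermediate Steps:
$- 48 \left(-143 + 102\right) = \left(-48\right) \left(-41\right) = 1968$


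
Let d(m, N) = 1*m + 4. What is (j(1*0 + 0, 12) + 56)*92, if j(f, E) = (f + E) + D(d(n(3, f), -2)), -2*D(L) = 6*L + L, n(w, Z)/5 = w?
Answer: 138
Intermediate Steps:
n(w, Z) = 5*w
d(m, N) = 4 + m (d(m, N) = m + 4 = 4 + m)
D(L) = -7*L/2 (D(L) = -(6*L + L)/2 = -7*L/2)
j(f, E) = -133/2 + E + f (j(f, E) = (f + E) - 7*(4 + 5*3)/2 = (E + f) - 7*(4 + 15)/2 = (E + f) - 7/2*19 = (E + f) - 133/2 = -133/2 + E + f)
(j(1*0 + 0, 12) + 56)*92 = ((-133/2 + 12 + (1*0 + 0)) + 56)*92 = ((-133/2 + 12 + (0 + 0)) + 56)*92 = ((-133/2 + 12 + 0) + 56)*92 = (-109/2 + 56)*92 = (3/2)*92 = 138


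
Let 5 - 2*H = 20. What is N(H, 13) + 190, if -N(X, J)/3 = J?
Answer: 151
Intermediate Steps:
H = -15/2 (H = 5/2 - 1/2*20 = 5/2 - 10 = -15/2 ≈ -7.5000)
N(X, J) = -3*J
N(H, 13) + 190 = -3*13 + 190 = -39 + 190 = 151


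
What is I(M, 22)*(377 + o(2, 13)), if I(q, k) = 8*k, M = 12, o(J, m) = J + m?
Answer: 68992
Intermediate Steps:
I(M, 22)*(377 + o(2, 13)) = (8*22)*(377 + (2 + 13)) = 176*(377 + 15) = 176*392 = 68992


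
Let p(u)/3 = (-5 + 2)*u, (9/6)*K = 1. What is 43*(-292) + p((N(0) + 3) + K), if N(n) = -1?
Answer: -12580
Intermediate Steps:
K = 2/3 (K = (2/3)*1 = 2/3 ≈ 0.66667)
p(u) = -9*u (p(u) = 3*((-5 + 2)*u) = 3*(-3*u) = -9*u)
43*(-292) + p((N(0) + 3) + K) = 43*(-292) - 9*((-1 + 3) + 2/3) = -12556 - 9*(2 + 2/3) = -12556 - 9*8/3 = -12556 - 24 = -12580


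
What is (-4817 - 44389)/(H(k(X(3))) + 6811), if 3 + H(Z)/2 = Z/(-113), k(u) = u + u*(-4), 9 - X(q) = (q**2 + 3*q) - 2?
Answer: -5560278/768923 ≈ -7.2313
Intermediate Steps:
X(q) = 11 - q**2 - 3*q (X(q) = 9 - ((q**2 + 3*q) - 2) = 9 - (-2 + q**2 + 3*q) = 9 + (2 - q**2 - 3*q) = 11 - q**2 - 3*q)
k(u) = -3*u (k(u) = u - 4*u = -3*u)
H(Z) = -6 - 2*Z/113 (H(Z) = -6 + 2*(Z/(-113)) = -6 + 2*(Z*(-1/113)) = -6 + 2*(-Z/113) = -6 - 2*Z/113)
(-4817 - 44389)/(H(k(X(3))) + 6811) = (-4817 - 44389)/((-6 - (-6)*(11 - 1*3**2 - 3*3)/113) + 6811) = -49206/((-6 - (-6)*(11 - 1*9 - 9)/113) + 6811) = -49206/((-6 - (-6)*(11 - 9 - 9)/113) + 6811) = -49206/((-6 - (-6)*(-7)/113) + 6811) = -49206/((-6 - 2/113*21) + 6811) = -49206/((-6 - 42/113) + 6811) = -49206/(-720/113 + 6811) = -49206/768923/113 = -49206*113/768923 = -5560278/768923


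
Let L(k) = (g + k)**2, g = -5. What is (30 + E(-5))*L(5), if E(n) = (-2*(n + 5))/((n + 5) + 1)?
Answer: 0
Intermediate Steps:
E(n) = (-10 - 2*n)/(6 + n) (E(n) = (-2*(5 + n))/((5 + n) + 1) = (-10 - 2*n)/(6 + n))
L(k) = (-5 + k)**2
(30 + E(-5))*L(5) = (30 + 2*(-5 - 1*(-5))/(6 - 5))*(-5 + 5)**2 = (30 + 2*(-5 + 5)/1)*0**2 = (30 + 2*1*0)*0 = (30 + 0)*0 = 30*0 = 0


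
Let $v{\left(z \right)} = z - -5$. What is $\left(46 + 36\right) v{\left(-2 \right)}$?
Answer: $246$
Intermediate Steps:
$v{\left(z \right)} = 5 + z$ ($v{\left(z \right)} = z + 5 = 5 + z$)
$\left(46 + 36\right) v{\left(-2 \right)} = \left(46 + 36\right) \left(5 - 2\right) = 82 \cdot 3 = 246$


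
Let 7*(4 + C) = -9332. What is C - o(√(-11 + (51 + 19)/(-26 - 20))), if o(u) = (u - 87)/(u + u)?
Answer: -18727/14 - 29*I*√46/16 ≈ -1337.6 - 12.293*I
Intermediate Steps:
C = -9360/7 (C = -4 + (⅐)*(-9332) = -4 - 9332/7 = -9360/7 ≈ -1337.1)
o(u) = (-87 + u)/(2*u) (o(u) = (-87 + u)/((2*u)) = (-87 + u)*(1/(2*u)) = (-87 + u)/(2*u))
C - o(√(-11 + (51 + 19)/(-26 - 20))) = -9360/7 - (-87 + √(-11 + (51 + 19)/(-26 - 20)))/(2*(√(-11 + (51 + 19)/(-26 - 20)))) = -9360/7 - (-87 + √(-11 + 70/(-46)))/(2*(√(-11 + 70/(-46)))) = -9360/7 - (-87 + √(-11 + 70*(-1/46)))/(2*(√(-11 + 70*(-1/46)))) = -9360/7 - (-87 + √(-11 - 35/23))/(2*(√(-11 - 35/23))) = -9360/7 - (-87 + √(-288/23))/(2*(√(-288/23))) = -9360/7 - (-87 + 12*I*√46/23)/(2*(12*I*√46/23)) = -9360/7 - (-I*√46/24)*(-87 + 12*I*√46/23)/2 = -9360/7 - (-1)*I*√46*(-87 + 12*I*√46/23)/48 = -9360/7 + I*√46*(-87 + 12*I*√46/23)/48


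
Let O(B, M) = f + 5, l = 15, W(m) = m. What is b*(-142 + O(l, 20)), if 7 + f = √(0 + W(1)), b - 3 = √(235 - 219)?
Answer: -1001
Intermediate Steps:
b = 7 (b = 3 + √(235 - 219) = 3 + √16 = 3 + 4 = 7)
f = -6 (f = -7 + √(0 + 1) = -7 + √1 = -7 + 1 = -6)
O(B, M) = -1 (O(B, M) = -6 + 5 = -1)
b*(-142 + O(l, 20)) = 7*(-142 - 1) = 7*(-143) = -1001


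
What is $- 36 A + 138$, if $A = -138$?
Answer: $5106$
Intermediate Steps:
$- 36 A + 138 = \left(-36\right) \left(-138\right) + 138 = 4968 + 138 = 5106$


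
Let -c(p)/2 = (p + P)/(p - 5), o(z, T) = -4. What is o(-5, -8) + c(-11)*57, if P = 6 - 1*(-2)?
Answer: -203/8 ≈ -25.375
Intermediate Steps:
P = 8 (P = 6 + 2 = 8)
c(p) = -2*(8 + p)/(-5 + p) (c(p) = -2*(p + 8)/(p - 5) = -2*(8 + p)/(-5 + p))
o(-5, -8) + c(-11)*57 = -4 + (2*(-8 - 1*(-11))/(-5 - 11))*57 = -4 + (2*(-8 + 11)/(-16))*57 = -4 + (2*(-1/16)*3)*57 = -4 - 3/8*57 = -4 - 171/8 = -203/8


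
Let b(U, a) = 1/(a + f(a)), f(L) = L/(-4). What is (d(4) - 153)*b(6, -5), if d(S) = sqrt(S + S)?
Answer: 204/5 - 8*sqrt(2)/15 ≈ 40.046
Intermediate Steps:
d(S) = sqrt(2)*sqrt(S) (d(S) = sqrt(2*S) = sqrt(2)*sqrt(S))
f(L) = -L/4 (f(L) = L*(-1/4) = -L/4)
b(U, a) = 4/(3*a) (b(U, a) = 1/(a - a/4) = 1/(3*a/4) = 4/(3*a))
(d(4) - 153)*b(6, -5) = (sqrt(2)*sqrt(4) - 153)*((4/3)/(-5)) = (sqrt(2)*2 - 153)*((4/3)*(-1/5)) = (2*sqrt(2) - 153)*(-4/15) = (-153 + 2*sqrt(2))*(-4/15) = 204/5 - 8*sqrt(2)/15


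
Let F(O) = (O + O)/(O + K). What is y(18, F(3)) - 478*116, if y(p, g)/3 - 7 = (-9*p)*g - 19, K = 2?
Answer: -280336/5 ≈ -56067.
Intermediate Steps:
F(O) = 2*O/(2 + O) (F(O) = (O + O)/(O + 2) = (2*O)/(2 + O) = 2*O/(2 + O))
y(p, g) = -36 - 27*g*p (y(p, g) = 21 + 3*((-9*p)*g - 19) = 21 + 3*(-9*g*p - 19) = 21 + 3*(-19 - 9*g*p) = 21 + (-57 - 27*g*p) = -36 - 27*g*p)
y(18, F(3)) - 478*116 = (-36 - 27*2*3/(2 + 3)*18) - 478*116 = (-36 - 27*2*3/5*18) - 55448 = (-36 - 27*2*3*(⅕)*18) - 55448 = (-36 - 27*6/5*18) - 55448 = (-36 - 2916/5) - 55448 = -3096/5 - 55448 = -280336/5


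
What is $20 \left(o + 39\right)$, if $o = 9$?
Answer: $960$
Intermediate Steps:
$20 \left(o + 39\right) = 20 \left(9 + 39\right) = 20 \cdot 48 = 960$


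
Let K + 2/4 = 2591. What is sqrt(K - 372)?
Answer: 3*sqrt(986)/2 ≈ 47.101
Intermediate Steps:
K = 5181/2 (K = -1/2 + 2591 = 5181/2 ≈ 2590.5)
sqrt(K - 372) = sqrt(5181/2 - 372) = sqrt(4437/2) = 3*sqrt(986)/2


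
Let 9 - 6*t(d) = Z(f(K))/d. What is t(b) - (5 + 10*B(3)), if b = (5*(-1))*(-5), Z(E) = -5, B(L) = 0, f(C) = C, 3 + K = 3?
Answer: -52/15 ≈ -3.4667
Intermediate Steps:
K = 0 (K = -3 + 3 = 0)
b = 25 (b = -5*(-5) = 25)
t(d) = 3/2 + 5/(6*d) (t(d) = 3/2 - (-5)/(6*d) = 3/2 + 5/(6*d))
t(b) - (5 + 10*B(3)) = (⅙)*(5 + 9*25)/25 - (5 + 10*0) = (⅙)*(1/25)*(5 + 225) - (5 + 0) = (⅙)*(1/25)*230 - 1*5 = 23/15 - 5 = -52/15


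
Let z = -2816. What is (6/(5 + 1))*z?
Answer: -2816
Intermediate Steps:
(6/(5 + 1))*z = (6/(5 + 1))*(-2816) = (6/6)*(-2816) = ((1/6)*6)*(-2816) = 1*(-2816) = -2816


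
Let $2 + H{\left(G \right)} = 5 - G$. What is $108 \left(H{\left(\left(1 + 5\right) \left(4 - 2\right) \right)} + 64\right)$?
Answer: $5940$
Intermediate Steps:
$H{\left(G \right)} = 3 - G$ ($H{\left(G \right)} = -2 - \left(-5 + G\right) = 3 - G$)
$108 \left(H{\left(\left(1 + 5\right) \left(4 - 2\right) \right)} + 64\right) = 108 \left(\left(3 - \left(1 + 5\right) \left(4 - 2\right)\right) + 64\right) = 108 \left(\left(3 - 6 \cdot 2\right) + 64\right) = 108 \left(\left(3 - 12\right) + 64\right) = 108 \left(-9 + 64\right) = 108 \cdot 55 = 5940$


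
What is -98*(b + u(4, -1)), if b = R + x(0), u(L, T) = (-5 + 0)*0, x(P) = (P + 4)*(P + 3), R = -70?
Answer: 5684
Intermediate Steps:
x(P) = (3 + P)*(4 + P) (x(P) = (4 + P)*(3 + P) = (3 + P)*(4 + P))
u(L, T) = 0 (u(L, T) = -5*0 = 0)
b = -58 (b = -70 + (12 + 0**2 + 7*0) = -70 + (12 + 0 + 0) = -70 + 12 = -58)
-98*(b + u(4, -1)) = -98*(-58 + 0) = -98*(-58) = 5684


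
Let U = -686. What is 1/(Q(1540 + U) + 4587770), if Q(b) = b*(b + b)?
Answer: 1/6046402 ≈ 1.6539e-7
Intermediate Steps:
Q(b) = 2*b² (Q(b) = b*(2*b) = 2*b²)
1/(Q(1540 + U) + 4587770) = 1/(2*(1540 - 686)² + 4587770) = 1/(2*854² + 4587770) = 1/(2*729316 + 4587770) = 1/(1458632 + 4587770) = 1/6046402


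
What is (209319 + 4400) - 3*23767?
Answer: 142418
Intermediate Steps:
(209319 + 4400) - 3*23767 = 213719 - 71301 = 142418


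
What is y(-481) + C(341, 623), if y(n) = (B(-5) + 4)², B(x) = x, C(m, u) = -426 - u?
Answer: -1048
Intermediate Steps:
y(n) = 1 (y(n) = (-5 + 4)² = (-1)² = 1)
y(-481) + C(341, 623) = 1 + (-426 - 1*623) = 1 + (-426 - 623) = 1 - 1049 = -1048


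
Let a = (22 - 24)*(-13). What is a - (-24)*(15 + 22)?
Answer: 914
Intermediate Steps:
a = 26 (a = -2*(-13) = 26)
a - (-24)*(15 + 22) = 26 - (-24)*(15 + 22) = 26 - (-24)*37 = 26 - 1*(-888) = 26 + 888 = 914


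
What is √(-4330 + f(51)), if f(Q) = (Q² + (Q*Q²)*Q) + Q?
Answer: √6763523 ≈ 2600.7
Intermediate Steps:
f(Q) = Q + Q² + Q⁴ (f(Q) = (Q² + Q³*Q) + Q = (Q² + Q⁴) + Q = Q + Q² + Q⁴)
√(-4330 + f(51)) = √(-4330 + 51*(1 + 51 + 51³)) = √(-4330 + 51*(1 + 51 + 132651)) = √(-4330 + 51*132703) = √(-4330 + 6767853) = √6763523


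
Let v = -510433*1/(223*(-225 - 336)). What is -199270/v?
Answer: -2266297710/46403 ≈ -48839.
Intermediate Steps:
v = 46403/11373 (v = -510433/((-561*223)) = -510433/(-125103) = -510433*(-1/125103) = 46403/11373 ≈ 4.0801)
-199270/v = -199270/46403/11373 = -199270*11373/46403 = -2266297710/46403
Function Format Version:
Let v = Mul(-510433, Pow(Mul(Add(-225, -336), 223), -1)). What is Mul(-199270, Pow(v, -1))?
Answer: Rational(-2266297710, 46403) ≈ -48839.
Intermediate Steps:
v = Rational(46403, 11373) (v = Mul(-510433, Pow(Mul(-561, 223), -1)) = Mul(-510433, Pow(-125103, -1)) = Mul(-510433, Rational(-1, 125103)) = Rational(46403, 11373) ≈ 4.0801)
Mul(-199270, Pow(v, -1)) = Mul(-199270, Pow(Rational(46403, 11373), -1)) = Mul(-199270, Rational(11373, 46403)) = Rational(-2266297710, 46403)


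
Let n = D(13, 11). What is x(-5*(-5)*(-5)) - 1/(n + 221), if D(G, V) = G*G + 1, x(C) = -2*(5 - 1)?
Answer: -3129/391 ≈ -8.0026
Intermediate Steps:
x(C) = -8 (x(C) = -2*4 = -8)
D(G, V) = 1 + G² (D(G, V) = G² + 1 = 1 + G²)
n = 170 (n = 1 + 13² = 1 + 169 = 170)
x(-5*(-5)*(-5)) - 1/(n + 221) = -8 - 1/(170 + 221) = -8 - 1/391 = -3129/391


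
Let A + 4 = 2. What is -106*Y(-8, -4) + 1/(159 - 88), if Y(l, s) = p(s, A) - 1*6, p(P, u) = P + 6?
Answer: 30105/71 ≈ 424.01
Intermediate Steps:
A = -2 (A = -4 + 2 = -2)
p(P, u) = 6 + P
Y(l, s) = s (Y(l, s) = (6 + s) - 1*6 = (6 + s) - 6 = s)
-106*Y(-8, -4) + 1/(159 - 88) = -106*(-4) + 1/(159 - 88) = 424 + 1/71 = 30105/71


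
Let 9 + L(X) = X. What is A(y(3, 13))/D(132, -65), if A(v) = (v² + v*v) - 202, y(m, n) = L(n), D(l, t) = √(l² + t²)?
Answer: -170*√21649/21649 ≈ -1.1554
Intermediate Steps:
L(X) = -9 + X
y(m, n) = -9 + n
A(v) = -202 + 2*v² (A(v) = (v² + v²) - 202 = 2*v² - 202 = -202 + 2*v²)
A(y(3, 13))/D(132, -65) = (-202 + 2*(-9 + 13)²)/(√(132² + (-65)²)) = (-202 + 2*4²)/(√(17424 + 4225)) = (-202 + 2*16)/(√21649) = (-202 + 32)*(√21649/21649) = -170*√21649/21649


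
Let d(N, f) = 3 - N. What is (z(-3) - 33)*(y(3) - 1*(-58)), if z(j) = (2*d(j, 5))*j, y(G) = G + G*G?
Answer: -4830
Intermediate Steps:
y(G) = G + G²
z(j) = j*(6 - 2*j) (z(j) = (2*(3 - j))*j = (6 - 2*j)*j = j*(6 - 2*j))
(z(-3) - 33)*(y(3) - 1*(-58)) = (2*(-3)*(3 - 1*(-3)) - 33)*(3*(1 + 3) - 1*(-58)) = (2*(-3)*(3 + 3) - 33)*(3*4 + 58) = (2*(-3)*6 - 33)*(12 + 58) = (-36 - 33)*70 = -69*70 = -4830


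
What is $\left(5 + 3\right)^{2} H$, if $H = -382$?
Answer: $-24448$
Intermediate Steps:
$\left(5 + 3\right)^{2} H = \left(5 + 3\right)^{2} \left(-382\right) = 8^{2} \left(-382\right) = 64 \left(-382\right) = -24448$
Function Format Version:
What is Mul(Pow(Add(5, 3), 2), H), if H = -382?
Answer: -24448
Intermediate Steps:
Mul(Pow(Add(5, 3), 2), H) = Mul(Pow(Add(5, 3), 2), -382) = Mul(Pow(8, 2), -382) = Mul(64, -382) = -24448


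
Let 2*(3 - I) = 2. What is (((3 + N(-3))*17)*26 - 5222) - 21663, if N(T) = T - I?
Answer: -27769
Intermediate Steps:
I = 2 (I = 3 - ½*2 = 3 - 1 = 2)
N(T) = -2 + T (N(T) = T - 1*2 = T - 2 = -2 + T)
(((3 + N(-3))*17)*26 - 5222) - 21663 = (((3 + (-2 - 3))*17)*26 - 5222) - 21663 = (((3 - 5)*17)*26 - 5222) - 21663 = (-2*17*26 - 5222) - 21663 = (-34*26 - 5222) - 21663 = (-884 - 5222) - 21663 = -6106 - 21663 = -27769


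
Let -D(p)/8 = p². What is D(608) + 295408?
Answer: -2661904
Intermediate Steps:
D(p) = -8*p²
D(608) + 295408 = -8*608² + 295408 = -8*369664 + 295408 = -2957312 + 295408 = -2661904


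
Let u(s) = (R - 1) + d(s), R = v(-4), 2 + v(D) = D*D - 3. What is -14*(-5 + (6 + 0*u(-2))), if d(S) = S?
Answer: -14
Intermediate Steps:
v(D) = -5 + D**2 (v(D) = -2 + (D*D - 3) = -2 + (D**2 - 3) = -2 + (-3 + D**2) = -5 + D**2)
R = 11 (R = -5 + (-4)**2 = -5 + 16 = 11)
u(s) = 10 + s (u(s) = (11 - 1) + s = 10 + s)
-14*(-5 + (6 + 0*u(-2))) = -14*(-5 + (6 + 0*(10 - 2))) = -14*(-5 + (6 + 0*8)) = -14*(-5 + (6 + 0)) = -14*(-5 + 6) = -14*1 = -14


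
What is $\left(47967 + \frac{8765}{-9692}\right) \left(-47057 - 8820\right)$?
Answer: $- \frac{25976513193923}{9692} \approx -2.6802 \cdot 10^{9}$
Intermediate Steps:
$\left(47967 + \frac{8765}{-9692}\right) \left(-47057 - 8820\right) = \left(47967 + 8765 \left(- \frac{1}{9692}\right)\right) \left(-55877\right) = \left(47967 - \frac{8765}{9692}\right) \left(-55877\right) = \frac{464887399}{9692} \left(-55877\right) = - \frac{25976513193923}{9692}$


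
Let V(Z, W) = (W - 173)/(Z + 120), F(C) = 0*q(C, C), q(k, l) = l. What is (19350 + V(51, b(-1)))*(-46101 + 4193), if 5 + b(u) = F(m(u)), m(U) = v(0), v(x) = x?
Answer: -138659826176/171 ≈ -8.1088e+8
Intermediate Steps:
m(U) = 0
F(C) = 0 (F(C) = 0*C = 0)
b(u) = -5 (b(u) = -5 + 0 = -5)
V(Z, W) = (-173 + W)/(120 + Z)
(19350 + V(51, b(-1)))*(-46101 + 4193) = (19350 + (-173 - 5)/(120 + 51))*(-46101 + 4193) = (19350 - 178/171)*(-41908) = (3308672/171)*(-41908) = -138659826176/171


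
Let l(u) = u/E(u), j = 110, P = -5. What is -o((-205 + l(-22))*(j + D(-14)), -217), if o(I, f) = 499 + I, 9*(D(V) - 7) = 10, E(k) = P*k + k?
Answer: 854759/36 ≈ 23743.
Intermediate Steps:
E(k) = -4*k (E(k) = -5*k + k = -4*k)
D(V) = 73/9 (D(V) = 7 + (1/9)*10 = 7 + 10/9 = 73/9)
l(u) = -1/4 (l(u) = u/((-4*u)) = u*(-1/(4*u)) = -1/4)
-o((-205 + l(-22))*(j + D(-14)), -217) = -(499 + (-205 - 1/4)*(110 + 73/9)) = -(499 - 821/4*1063/9) = -(499 - 872723/36) = -1*(-854759/36) = 854759/36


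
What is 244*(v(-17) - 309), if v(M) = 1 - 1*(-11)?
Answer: -72468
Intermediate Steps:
v(M) = 12 (v(M) = 1 + 11 = 12)
244*(v(-17) - 309) = 244*(12 - 309) = 244*(-297) = -72468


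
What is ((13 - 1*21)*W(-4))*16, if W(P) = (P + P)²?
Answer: -8192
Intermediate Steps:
W(P) = 4*P² (W(P) = (2*P)² = 4*P²)
((13 - 1*21)*W(-4))*16 = ((13 - 1*21)*(4*(-4)²))*16 = ((13 - 21)*(4*16))*16 = -8*64*16 = -512*16 = -8192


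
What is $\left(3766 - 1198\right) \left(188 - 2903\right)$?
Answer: $-6972120$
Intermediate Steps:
$\left(3766 - 1198\right) \left(188 - 2903\right) = 2568 \left(-2715\right) = -6972120$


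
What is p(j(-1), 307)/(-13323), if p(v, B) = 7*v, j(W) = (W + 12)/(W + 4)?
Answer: -77/39969 ≈ -0.0019265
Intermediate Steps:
j(W) = (12 + W)/(4 + W)
p(j(-1), 307)/(-13323) = (7*((12 - 1)/(4 - 1)))/(-13323) = (7*(11/3))*(-1/13323) = (77/3)*(-1/13323) = -77/39969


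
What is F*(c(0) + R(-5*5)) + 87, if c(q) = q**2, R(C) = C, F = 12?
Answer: -213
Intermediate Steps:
F*(c(0) + R(-5*5)) + 87 = 12*(0**2 - 5*5) + 87 = 12*(0 - 25) + 87 = 12*(-25) + 87 = -300 + 87 = -213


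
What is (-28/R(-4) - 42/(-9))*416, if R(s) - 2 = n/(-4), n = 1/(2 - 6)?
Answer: -40768/11 ≈ -3706.2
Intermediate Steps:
n = -¼ (n = 1/(-4) = -¼ ≈ -0.25000)
R(s) = 33/16 (R(s) = 2 - ¼/(-4) = 2 - ¼*(-¼) = 2 + 1/16 = 33/16)
(-28/R(-4) - 42/(-9))*416 = (-28/33/16 - 42/(-9))*416 = (-28*16/33 - 42*(-⅑))*416 = (-448/33 + 14/3)*416 = -98/11*416 = -40768/11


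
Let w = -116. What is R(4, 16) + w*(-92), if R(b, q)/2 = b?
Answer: 10680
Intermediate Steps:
R(b, q) = 2*b
R(4, 16) + w*(-92) = 2*4 - 116*(-92) = 8 + 10672 = 10680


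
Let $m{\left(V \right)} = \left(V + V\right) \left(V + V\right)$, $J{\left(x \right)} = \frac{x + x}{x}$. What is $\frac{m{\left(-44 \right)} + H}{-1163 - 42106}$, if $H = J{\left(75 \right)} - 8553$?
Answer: $\frac{269}{14423} \approx 0.018651$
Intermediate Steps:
$J{\left(x \right)} = 2$ ($J{\left(x \right)} = \frac{2 x}{x} = 2$)
$m{\left(V \right)} = 4 V^{2}$ ($m{\left(V \right)} = 2 V 2 V = 4 V^{2}$)
$H = -8551$ ($H = 2 - 8553 = -8551$)
$\frac{m{\left(-44 \right)} + H}{-1163 - 42106} = \frac{4 \left(-44\right)^{2} - 8551}{-1163 - 42106} = \frac{4 \cdot 1936 - 8551}{-43269} = \left(7744 - 8551\right) \left(- \frac{1}{43269}\right) = \left(-807\right) \left(- \frac{1}{43269}\right) = \frac{269}{14423}$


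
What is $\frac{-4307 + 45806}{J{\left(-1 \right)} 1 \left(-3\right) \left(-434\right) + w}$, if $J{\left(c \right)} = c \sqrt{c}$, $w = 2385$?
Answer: $\frac{379215}{28289} + \frac{207018 i}{28289} \approx 13.405 + 7.318 i$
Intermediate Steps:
$J{\left(c \right)} = c^{\frac{3}{2}}$
$\frac{-4307 + 45806}{J{\left(-1 \right)} 1 \left(-3\right) \left(-434\right) + w} = \frac{-4307 + 45806}{\left(-1\right)^{\frac{3}{2}} \cdot 1 \left(-3\right) \left(-434\right) + 2385} = \frac{41499}{- i 1 \left(-3\right) \left(-434\right) + 2385} = \frac{41499}{- i \left(-3\right) \left(-434\right) + 2385} = \frac{41499}{3 i \left(-434\right) + 2385} = \frac{41499}{- 1302 i + 2385} = \frac{41499}{2385 - 1302 i} = 41499 \frac{2385 + 1302 i}{7383429} = \frac{159 \left(2385 + 1302 i\right)}{28289}$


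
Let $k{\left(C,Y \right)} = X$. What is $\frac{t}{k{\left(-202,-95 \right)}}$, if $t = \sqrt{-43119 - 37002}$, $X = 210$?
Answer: $\frac{i \sqrt{80121}}{210} \approx 1.3479 i$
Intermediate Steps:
$k{\left(C,Y \right)} = 210$
$t = i \sqrt{80121}$ ($t = \sqrt{-80121} = i \sqrt{80121} \approx 283.06 i$)
$\frac{t}{k{\left(-202,-95 \right)}} = \frac{i \sqrt{80121}}{210}$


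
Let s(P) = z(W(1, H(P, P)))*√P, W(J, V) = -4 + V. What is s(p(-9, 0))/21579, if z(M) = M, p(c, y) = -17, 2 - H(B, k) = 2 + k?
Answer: 13*I*√17/21579 ≈ 0.0024839*I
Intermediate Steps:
H(B, k) = -k (H(B, k) = 2 - (2 + k) = 2 + (-2 - k) = -k)
s(P) = √P*(-4 - P) (s(P) = (-4 - P)*√P = √P*(-4 - P))
s(p(-9, 0))/21579 = (√(-17)*(-4 - 1*(-17)))/21579 = ((I*√17)*(-4 + 17))*(1/21579) = ((I*√17)*13)*(1/21579) = (13*I*√17)*(1/21579) = 13*I*√17/21579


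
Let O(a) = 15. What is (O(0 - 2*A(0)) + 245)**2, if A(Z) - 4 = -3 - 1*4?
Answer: 67600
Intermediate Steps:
A(Z) = -3 (A(Z) = 4 + (-3 - 1*4) = 4 + (-3 - 4) = 4 - 7 = -3)
(O(0 - 2*A(0)) + 245)**2 = (15 + 245)**2 = 260**2 = 67600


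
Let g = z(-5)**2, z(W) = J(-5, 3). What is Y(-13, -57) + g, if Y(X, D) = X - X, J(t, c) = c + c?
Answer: 36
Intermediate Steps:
J(t, c) = 2*c
z(W) = 6 (z(W) = 2*3 = 6)
Y(X, D) = 0
g = 36 (g = 6**2 = 36)
Y(-13, -57) + g = 0 + 36 = 36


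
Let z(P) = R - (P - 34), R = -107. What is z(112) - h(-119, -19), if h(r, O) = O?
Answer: -166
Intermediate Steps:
z(P) = -73 - P (z(P) = -107 - (P - 34) = -107 - (-34 + P) = -107 + (34 - P) = -73 - P)
z(112) - h(-119, -19) = (-73 - 1*112) - 1*(-19) = (-73 - 112) + 19 = -185 + 19 = -166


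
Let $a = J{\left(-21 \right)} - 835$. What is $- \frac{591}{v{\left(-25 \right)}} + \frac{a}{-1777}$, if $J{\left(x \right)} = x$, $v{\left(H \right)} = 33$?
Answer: $- \frac{340653}{19547} \approx -17.427$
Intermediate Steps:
$a = -856$ ($a = -21 - 835 = -856$)
$- \frac{591}{v{\left(-25 \right)}} + \frac{a}{-1777} = - \frac{591}{33} - \frac{856}{-1777} = \left(-591\right) \frac{1}{33} - - \frac{856}{1777} = - \frac{197}{11} + \frac{856}{1777} = - \frac{340653}{19547}$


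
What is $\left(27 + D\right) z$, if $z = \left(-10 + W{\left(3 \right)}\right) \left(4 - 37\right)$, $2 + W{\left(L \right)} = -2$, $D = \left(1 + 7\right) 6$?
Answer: $34650$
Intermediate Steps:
$D = 48$ ($D = 8 \cdot 6 = 48$)
$W{\left(L \right)} = -4$ ($W{\left(L \right)} = -2 - 2 = -4$)
$z = 462$ ($z = \left(-10 - 4\right) \left(4 - 37\right) = \left(-14\right) \left(-33\right) = 462$)
$\left(27 + D\right) z = \left(27 + 48\right) 462 = 75 \cdot 462 = 34650$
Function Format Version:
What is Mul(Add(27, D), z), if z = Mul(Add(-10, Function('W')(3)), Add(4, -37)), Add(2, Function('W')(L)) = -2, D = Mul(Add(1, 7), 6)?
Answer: 34650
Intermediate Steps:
D = 48 (D = Mul(8, 6) = 48)
Function('W')(L) = -4 (Function('W')(L) = Add(-2, -2) = -4)
z = 462 (z = Mul(Add(-10, -4), Add(4, -37)) = Mul(-14, -33) = 462)
Mul(Add(27, D), z) = Mul(Add(27, 48), 462) = Mul(75, 462) = 34650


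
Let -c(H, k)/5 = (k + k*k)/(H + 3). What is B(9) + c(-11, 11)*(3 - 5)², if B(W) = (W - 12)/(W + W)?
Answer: 1979/6 ≈ 329.83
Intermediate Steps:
B(W) = (-12 + W)/(2*W) (B(W) = (-12 + W)/((2*W)) = (-12 + W)*(1/(2*W)) = (-12 + W)/(2*W))
c(H, k) = -5*(k + k²)/(3 + H) (c(H, k) = -5*(k + k*k)/(H + 3) = -5*(k + k²)/(3 + H))
B(9) + c(-11, 11)*(3 - 5)² = (½)*(-12 + 9)/9 + (-5*11*(1 + 11)/(3 - 11))*(3 - 5)² = (½)*(⅑)*(-3) - 5*11*12/(-8)*(-2)² = -⅙ - 5*11*(-⅛)*12*4 = -⅙ + (165/2)*4 = -⅙ + 330 = 1979/6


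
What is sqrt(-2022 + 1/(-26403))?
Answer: I*sqrt(1409573449401)/26403 ≈ 44.967*I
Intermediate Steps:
sqrt(-2022 + 1/(-26403)) = sqrt(-2022 - 1/26403) = sqrt(-53386867/26403) = I*sqrt(1409573449401)/26403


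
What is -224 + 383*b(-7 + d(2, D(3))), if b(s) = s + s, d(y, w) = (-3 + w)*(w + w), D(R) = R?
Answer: -5586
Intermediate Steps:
d(y, w) = 2*w*(-3 + w) (d(y, w) = (-3 + w)*(2*w) = 2*w*(-3 + w))
b(s) = 2*s
-224 + 383*b(-7 + d(2, D(3))) = -224 + 383*(2*(-7 + 2*3*(-3 + 3))) = -224 + 383*(2*(-7 + 2*3*0)) = -224 + 383*(2*(-7 + 0)) = -224 + 383*(2*(-7)) = -224 + 383*(-14) = -224 - 5362 = -5586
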